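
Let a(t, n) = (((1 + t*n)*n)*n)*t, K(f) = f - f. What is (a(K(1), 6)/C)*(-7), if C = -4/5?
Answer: 0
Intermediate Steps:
K(f) = 0
C = -4/5 (C = -4*1/5 = -4/5 ≈ -0.80000)
a(t, n) = t*n**2*(1 + n*t) (a(t, n) = (((1 + n*t)*n)*n)*t = ((n*(1 + n*t))*n)*t = (n**2*(1 + n*t))*t = t*n**2*(1 + n*t))
(a(K(1), 6)/C)*(-7) = ((0*6**2*(1 + 6*0))/(-4/5))*(-7) = ((0*36*(1 + 0))*(-5/4))*(-7) = ((0*36*1)*(-5/4))*(-7) = (0*(-5/4))*(-7) = 0*(-7) = 0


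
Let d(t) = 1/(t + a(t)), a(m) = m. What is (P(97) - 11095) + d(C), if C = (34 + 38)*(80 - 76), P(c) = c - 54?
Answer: -6365951/576 ≈ -11052.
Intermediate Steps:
P(c) = -54 + c
C = 288 (C = 72*4 = 288)
d(t) = 1/(2*t) (d(t) = 1/(t + t) = 1/(2*t))
(P(97) - 11095) + d(C) = ((-54 + 97) - 11095) + (1/2)/288 = (43 - 11095) + (1/2)*(1/288) = -11052 + 1/576 = -6365951/576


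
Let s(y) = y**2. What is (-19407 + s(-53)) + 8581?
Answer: -8017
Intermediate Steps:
(-19407 + s(-53)) + 8581 = (-19407 + (-53)**2) + 8581 = (-19407 + 2809) + 8581 = -16598 + 8581 = -8017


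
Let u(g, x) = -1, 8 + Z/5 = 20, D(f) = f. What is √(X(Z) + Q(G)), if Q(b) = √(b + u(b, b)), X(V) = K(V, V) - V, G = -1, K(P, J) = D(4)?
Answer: √(-56 + I*√2) ≈ 0.09448 + 7.4839*I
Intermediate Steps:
Z = 60 (Z = -40 + 5*20 = -40 + 100 = 60)
K(P, J) = 4
X(V) = 4 - V
Q(b) = √(-1 + b) (Q(b) = √(b - 1) = √(-1 + b))
√(X(Z) + Q(G)) = √((4 - 1*60) + √(-1 - 1)) = √((4 - 60) + √(-2)) = √(-56 + I*√2)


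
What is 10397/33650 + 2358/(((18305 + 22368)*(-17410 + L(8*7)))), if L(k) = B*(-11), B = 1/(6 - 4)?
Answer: 14729076398011/47671324499950 ≈ 0.30897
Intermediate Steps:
B = ½ (B = 1/2 = ½ ≈ 0.50000)
L(k) = -11/2 (L(k) = (½)*(-11) = -11/2)
10397/33650 + 2358/(((18305 + 22368)*(-17410 + L(8*7)))) = 10397/33650 + 2358/(((18305 + 22368)*(-17410 - 11/2))) = 10397*(1/33650) + 2358/((40673*(-34831/2))) = 10397/33650 + 2358/(-1416681263/2) = 10397/33650 + 2358*(-2/1416681263) = 10397/33650 - 4716/1416681263 = 14729076398011/47671324499950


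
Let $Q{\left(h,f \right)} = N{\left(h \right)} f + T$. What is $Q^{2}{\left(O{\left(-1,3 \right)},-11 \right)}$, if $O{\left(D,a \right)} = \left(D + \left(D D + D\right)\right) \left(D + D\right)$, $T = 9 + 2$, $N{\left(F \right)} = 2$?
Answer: $121$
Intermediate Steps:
$T = 11$
$O{\left(D,a \right)} = 2 D \left(D^{2} + 2 D\right)$ ($O{\left(D,a \right)} = \left(D + \left(D^{2} + D\right)\right) 2 D = \left(D + \left(D + D^{2}\right)\right) 2 D = \left(D^{2} + 2 D\right) 2 D = 2 D \left(D^{2} + 2 D\right)$)
$Q{\left(h,f \right)} = 11 + 2 f$ ($Q{\left(h,f \right)} = 2 f + 11 = 11 + 2 f$)
$Q^{2}{\left(O{\left(-1,3 \right)},-11 \right)} = \left(11 + 2 \left(-11\right)\right)^{2} = \left(11 - 22\right)^{2} = \left(-11\right)^{2} = 121$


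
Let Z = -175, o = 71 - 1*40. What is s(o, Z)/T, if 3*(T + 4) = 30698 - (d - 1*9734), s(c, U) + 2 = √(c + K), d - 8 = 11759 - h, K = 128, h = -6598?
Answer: -6/22055 + 3*√159/22055 ≈ 0.0014431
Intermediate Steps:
d = 18365 (d = 8 + (11759 - 1*(-6598)) = 8 + (11759 + 6598) = 8 + 18357 = 18365)
o = 31 (o = 71 - 40 = 31)
s(c, U) = -2 + √(128 + c) (s(c, U) = -2 + √(c + 128) = -2 + √(128 + c))
T = 22055/3 (T = -4 + (30698 - (18365 - 1*9734))/3 = -4 + (30698 - (18365 - 9734))/3 = -4 + (30698 - 1*8631)/3 = -4 + (30698 - 8631)/3 = -4 + (⅓)*22067 = -4 + 22067/3 = 22055/3 ≈ 7351.7)
s(o, Z)/T = (-2 + √(128 + 31))/(22055/3) = (-2 + √159)*(3/22055) = -6/22055 + 3*√159/22055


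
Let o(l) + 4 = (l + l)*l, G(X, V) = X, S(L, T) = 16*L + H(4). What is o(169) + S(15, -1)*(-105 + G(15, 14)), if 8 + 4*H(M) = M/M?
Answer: 71351/2 ≈ 35676.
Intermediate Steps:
H(M) = -7/4 (H(M) = -2 + (M/M)/4 = -2 + (¼)*1 = -2 + ¼ = -7/4)
S(L, T) = -7/4 + 16*L (S(L, T) = 16*L - 7/4 = -7/4 + 16*L)
o(l) = -4 + 2*l² (o(l) = -4 + (l + l)*l = -4 + (2*l)*l = -4 + 2*l²)
o(169) + S(15, -1)*(-105 + G(15, 14)) = (-4 + 2*169²) + (-7/4 + 16*15)*(-105 + 15) = (-4 + 2*28561) + (-7/4 + 240)*(-90) = (-4 + 57122) + (953/4)*(-90) = 57118 - 42885/2 = 71351/2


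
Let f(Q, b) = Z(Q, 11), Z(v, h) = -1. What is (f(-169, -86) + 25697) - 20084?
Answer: 5612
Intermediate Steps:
f(Q, b) = -1
(f(-169, -86) + 25697) - 20084 = (-1 + 25697) - 20084 = 25696 - 20084 = 5612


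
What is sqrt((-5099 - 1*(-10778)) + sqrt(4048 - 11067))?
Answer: sqrt(5679 + I*sqrt(7019)) ≈ 75.361 + 0.5559*I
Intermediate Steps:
sqrt((-5099 - 1*(-10778)) + sqrt(4048 - 11067)) = sqrt((-5099 + 10778) + sqrt(-7019)) = sqrt(5679 + I*sqrt(7019))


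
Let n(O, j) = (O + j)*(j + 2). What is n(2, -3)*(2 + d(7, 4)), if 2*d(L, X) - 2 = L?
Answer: 13/2 ≈ 6.5000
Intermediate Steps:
n(O, j) = (2 + j)*(O + j) (n(O, j) = (O + j)*(2 + j) = (2 + j)*(O + j))
d(L, X) = 1 + L/2
n(2, -3)*(2 + d(7, 4)) = ((-3)² + 2*2 + 2*(-3) + 2*(-3))*(2 + (1 + (½)*7)) = (9 + 4 - 6 - 6)*(2 + (1 + 7/2)) = 1*(2 + 9/2) = 1*(13/2) = 13/2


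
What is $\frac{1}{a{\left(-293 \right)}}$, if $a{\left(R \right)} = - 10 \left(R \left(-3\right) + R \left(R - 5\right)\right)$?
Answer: $- \frac{1}{881930} \approx -1.1339 \cdot 10^{-6}$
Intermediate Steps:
$a{\left(R \right)} = 30 R - 10 R \left(-5 + R\right)$ ($a{\left(R \right)} = - 10 \left(- 3 R + R \left(-5 + R\right)\right) = 30 R - 10 R \left(-5 + R\right)$)
$\frac{1}{a{\left(-293 \right)}} = \frac{1}{10 \left(-293\right) \left(8 - -293\right)} = \frac{1}{10 \left(-293\right) \left(8 + 293\right)} = \frac{1}{10 \left(-293\right) 301} = \frac{1}{-881930} = - \frac{1}{881930}$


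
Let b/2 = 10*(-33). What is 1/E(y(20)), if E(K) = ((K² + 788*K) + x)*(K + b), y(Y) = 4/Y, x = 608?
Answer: -125/63146159 ≈ -1.9795e-6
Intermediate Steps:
b = -660 (b = 2*(10*(-33)) = 2*(-330) = -660)
E(K) = (-660 + K)*(608 + K² + 788*K) (E(K) = ((K² + 788*K) + 608)*(K - 660) = (608 + K² + 788*K)*(-660 + K) = (-660 + K)*(608 + K² + 788*K))
1/E(y(20)) = 1/(-401280 + (4/20)³ - 2077888/20 + 128*(4/20)²) = 1/(-401280 + (4*(1/20))³ - 2077888/20 + 128*(4*(1/20))²) = 1/(-401280 + (⅕)³ - 519472*⅕ + 128*(⅕)²) = 1/(-401280 + 1/125 - 519472/5 + 128*(1/25)) = 1/(-401280 + 1/125 - 519472/5 + 128/25) = 1/(-63146159/125) = -125/63146159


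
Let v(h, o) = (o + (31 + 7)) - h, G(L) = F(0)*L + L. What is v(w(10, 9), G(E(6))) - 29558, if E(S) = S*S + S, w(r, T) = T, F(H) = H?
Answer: -29487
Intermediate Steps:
E(S) = S + S² (E(S) = S² + S = S + S²)
G(L) = L (G(L) = 0*L + L = 0 + L = L)
v(h, o) = 38 + o - h (v(h, o) = (o + 38) - h = (38 + o) - h = 38 + o - h)
v(w(10, 9), G(E(6))) - 29558 = (38 + 6*(1 + 6) - 1*9) - 29558 = (38 + 6*7 - 9) - 29558 = (38 + 42 - 9) - 29558 = 71 - 29558 = -29487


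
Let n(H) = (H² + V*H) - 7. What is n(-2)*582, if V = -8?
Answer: 7566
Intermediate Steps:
n(H) = -7 + H² - 8*H (n(H) = (H² - 8*H) - 7 = -7 + H² - 8*H)
n(-2)*582 = (-7 + (-2)² - 8*(-2))*582 = (-7 + 4 + 16)*582 = 13*582 = 7566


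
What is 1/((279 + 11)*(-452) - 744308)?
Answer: -1/875388 ≈ -1.1424e-6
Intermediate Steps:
1/((279 + 11)*(-452) - 744308) = 1/(290*(-452) - 744308) = 1/(-131080 - 744308) = 1/(-875388) = -1/875388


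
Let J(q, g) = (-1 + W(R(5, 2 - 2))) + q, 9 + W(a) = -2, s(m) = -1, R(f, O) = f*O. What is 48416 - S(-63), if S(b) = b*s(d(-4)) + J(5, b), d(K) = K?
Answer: 48360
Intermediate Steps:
R(f, O) = O*f
W(a) = -11 (W(a) = -9 - 2 = -11)
J(q, g) = -12 + q (J(q, g) = (-1 - 11) + q = -12 + q)
S(b) = -7 - b (S(b) = b*(-1) + (-12 + 5) = -b - 7 = -7 - b)
48416 - S(-63) = 48416 - (-7 - 1*(-63)) = 48416 - (-7 + 63) = 48416 - 1*56 = 48416 - 56 = 48360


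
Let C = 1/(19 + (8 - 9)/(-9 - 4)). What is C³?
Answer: 2197/15252992 ≈ 0.00014404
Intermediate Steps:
C = 13/248 (C = 1/(19 - 1/(-13)) = 1/(19 - 1*(-1/13)) = 1/(19 + 1/13) = 1/(248/13) = 13/248 ≈ 0.052419)
C³ = (13/248)³ = 2197/15252992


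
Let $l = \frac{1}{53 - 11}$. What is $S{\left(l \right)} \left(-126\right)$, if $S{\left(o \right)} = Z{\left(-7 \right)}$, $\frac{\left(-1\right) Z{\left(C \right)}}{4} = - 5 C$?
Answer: $17640$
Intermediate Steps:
$Z{\left(C \right)} = 20 C$ ($Z{\left(C \right)} = - 4 \left(- 5 C\right) = 20 C$)
$l = \frac{1}{42} \approx 0.02381$
$S{\left(o \right)} = -140$ ($S{\left(o \right)} = 20 \left(-7\right) = -140$)
$S{\left(l \right)} \left(-126\right) = \left(-140\right) \left(-126\right) = 17640$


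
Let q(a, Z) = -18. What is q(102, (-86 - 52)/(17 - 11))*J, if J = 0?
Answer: 0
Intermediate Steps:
q(102, (-86 - 52)/(17 - 11))*J = -18*0 = 0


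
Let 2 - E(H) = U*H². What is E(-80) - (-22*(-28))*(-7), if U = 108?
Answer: -686886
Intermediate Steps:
E(H) = 2 - 108*H²
E(-80) - (-22*(-28))*(-7) = (2 - 108*(-80)²) - (-22*(-28))*(-7) = (2 - 108*6400) - 616*(-7) = (2 - 691200) - 1*(-4312) = -691198 + 4312 = -686886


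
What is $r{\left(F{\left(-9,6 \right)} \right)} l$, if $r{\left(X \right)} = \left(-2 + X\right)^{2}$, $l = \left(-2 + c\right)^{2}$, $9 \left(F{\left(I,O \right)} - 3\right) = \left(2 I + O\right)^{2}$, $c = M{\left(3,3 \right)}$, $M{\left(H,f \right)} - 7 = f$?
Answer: $18496$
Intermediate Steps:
$M{\left(H,f \right)} = 7 + f$
$c = 10$ ($c = 7 + 3 = 10$)
$F{\left(I,O \right)} = 3 + \frac{\left(O + 2 I\right)^{2}}{9}$ ($F{\left(I,O \right)} = 3 + \frac{\left(2 I + O\right)^{2}}{9} = 3 + \frac{\left(O + 2 I\right)^{2}}{9}$)
$l = 64$ ($l = \left(-2 + 10\right)^{2} = 8^{2} = 64$)
$r{\left(F{\left(-9,6 \right)} \right)} l = \left(-2 + \left(3 + \frac{\left(6 + 2 \left(-9\right)\right)^{2}}{9}\right)\right)^{2} \cdot 64 = \left(-2 + \left(3 + \frac{\left(6 - 18\right)^{2}}{9}\right)\right)^{2} \cdot 64 = \left(-2 + \left(3 + \frac{\left(-12\right)^{2}}{9}\right)\right)^{2} \cdot 64 = \left(-2 + \left(3 + \frac{1}{9} \cdot 144\right)\right)^{2} \cdot 64 = \left(-2 + \left(3 + 16\right)\right)^{2} \cdot 64 = \left(-2 + 19\right)^{2} \cdot 64 = 17^{2} \cdot 64 = 289 \cdot 64 = 18496$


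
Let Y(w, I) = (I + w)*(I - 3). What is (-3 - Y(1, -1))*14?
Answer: -42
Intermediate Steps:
Y(w, I) = (-3 + I)*(I + w) (Y(w, I) = (I + w)*(-3 + I) = (-3 + I)*(I + w))
(-3 - Y(1, -1))*14 = (-3 - ((-1)**2 - 3*(-1) - 3*1 - 1*1))*14 = (-3 - (1 + 3 - 3 - 1))*14 = (-3 - 1*0)*14 = (-3 + 0)*14 = -3*14 = -42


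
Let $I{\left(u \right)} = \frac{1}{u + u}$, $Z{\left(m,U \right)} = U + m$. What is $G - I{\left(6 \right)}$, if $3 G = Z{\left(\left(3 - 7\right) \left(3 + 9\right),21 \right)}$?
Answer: $- \frac{109}{12} \approx -9.0833$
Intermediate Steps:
$G = -9$ ($G = \frac{21 + \left(3 - 7\right) \left(3 + 9\right)}{3} = \frac{21 - 48}{3} = \frac{1}{3} \left(-27\right) = -9$)
$I{\left(u \right)} = \frac{1}{2 u}$
$G - I{\left(6 \right)} = -9 - \frac{1}{2 \cdot 6} = -9 - \frac{1}{2} \cdot \frac{1}{6} = -9 - \frac{1}{12} = - \frac{109}{12}$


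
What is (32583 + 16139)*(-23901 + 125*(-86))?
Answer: -1688266022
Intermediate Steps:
(32583 + 16139)*(-23901 + 125*(-86)) = 48722*(-23901 - 10750) = 48722*(-34651) = -1688266022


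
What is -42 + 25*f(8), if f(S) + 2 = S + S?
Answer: 308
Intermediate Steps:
f(S) = -2 + 2*S (f(S) = -2 + (S + S) = -2 + 2*S)
-42 + 25*f(8) = -42 + 25*(-2 + 2*8) = -42 + 25*(-2 + 16) = -42 + 25*14 = -42 + 350 = 308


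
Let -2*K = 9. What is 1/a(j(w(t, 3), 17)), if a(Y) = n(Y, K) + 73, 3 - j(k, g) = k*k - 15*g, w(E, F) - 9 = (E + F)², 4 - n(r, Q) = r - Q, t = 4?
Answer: 2/6357 ≈ 0.00031461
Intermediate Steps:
K = -9/2 (K = -½*9 = -9/2 ≈ -4.5000)
n(r, Q) = 4 + Q - r (n(r, Q) = 4 - (r - Q) = 4 + (Q - r) = 4 + Q - r)
w(E, F) = 9 + (E + F)²
j(k, g) = 3 - k² + 15*g (j(k, g) = 3 - (k*k - 15*g) = 3 - (k² - 15*g) = 3 + (-k² + 15*g) = 3 - k² + 15*g)
a(Y) = 145/2 - Y (a(Y) = (4 - 9/2 - Y) + 73 = (-½ - Y) + 73 = 145/2 - Y)
1/a(j(w(t, 3), 17)) = 1/(145/2 - (3 - (9 + (4 + 3)²)² + 15*17)) = 1/(145/2 - (3 - (9 + 7²)² + 255)) = 1/(145/2 - (3 - (9 + 49)² + 255)) = 1/(145/2 - (3 - 1*58² + 255)) = 1/(145/2 - (3 - 1*3364 + 255)) = 1/(145/2 - (3 - 3364 + 255)) = 1/(145/2 - 1*(-3106)) = 1/(145/2 + 3106) = 1/(6357/2) = 2/6357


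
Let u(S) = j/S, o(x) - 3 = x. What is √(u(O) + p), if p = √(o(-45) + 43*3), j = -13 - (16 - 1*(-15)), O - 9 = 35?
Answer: √(-1 + √87) ≈ 2.8857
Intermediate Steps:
O = 44 (O = 9 + 35 = 44)
o(x) = 3 + x
j = -44 (j = -13 - (16 + 15) = -13 - 1*31 = -13 - 31 = -44)
p = √87 (p = √((3 - 45) + 43*3) = √(-42 + 129) = √87 ≈ 9.3274)
u(S) = -44/S
√(u(O) + p) = √(-44/44 + √87) = √(-44*1/44 + √87) = √(-1 + √87)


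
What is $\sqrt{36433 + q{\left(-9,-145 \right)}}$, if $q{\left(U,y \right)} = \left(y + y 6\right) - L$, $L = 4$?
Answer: $\sqrt{35414} \approx 188.19$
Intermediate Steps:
$q{\left(U,y \right)} = -4 + 7 y$ ($q{\left(U,y \right)} = \left(y + y 6\right) - 4 = \left(y + 6 y\right) - 4 = 7 y - 4 = -4 + 7 y$)
$\sqrt{36433 + q{\left(-9,-145 \right)}} = \sqrt{36433 + \left(-4 + 7 \left(-145\right)\right)} = \sqrt{36433 - 1019} = \sqrt{35414}$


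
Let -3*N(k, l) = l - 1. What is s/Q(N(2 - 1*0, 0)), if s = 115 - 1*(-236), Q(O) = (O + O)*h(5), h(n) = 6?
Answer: 351/4 ≈ 87.750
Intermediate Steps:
N(k, l) = ⅓ - l/3 (N(k, l) = -(l - 1)/3 = -(-1 + l)/3 = ⅓ - l/3)
Q(O) = 12*O (Q(O) = (O + O)*6 = (2*O)*6 = 12*O)
s = 351 (s = 115 + 236 = 351)
s/Q(N(2 - 1*0, 0)) = 351/(12*(⅓ - ⅓*0)) = 351/(12*(⅓ + 0)) = 351/(12*(⅓)) = 351/4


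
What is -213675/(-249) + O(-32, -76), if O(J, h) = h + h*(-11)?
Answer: 134305/83 ≈ 1618.1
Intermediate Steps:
O(J, h) = -10*h (O(J, h) = h - 11*h = -10*h)
-213675/(-249) + O(-32, -76) = -213675/(-249) - 10*(-76) = -213675*(-1/249) + 760 = 71225/83 + 760 = 134305/83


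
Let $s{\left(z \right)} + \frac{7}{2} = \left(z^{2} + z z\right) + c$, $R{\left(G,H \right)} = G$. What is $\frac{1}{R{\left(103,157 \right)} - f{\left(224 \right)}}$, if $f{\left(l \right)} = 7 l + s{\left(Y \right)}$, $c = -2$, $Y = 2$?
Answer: $- \frac{2}{2935} \approx -0.00068143$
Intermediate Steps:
$s{\left(z \right)} = - \frac{11}{2} + 2 z^{2}$ ($s{\left(z \right)} = - \frac{7}{2} - \left(2 - z^{2} - z z\right) = - \frac{7}{2} + \left(\left(z^{2} + z^{2}\right) - 2\right) = - \frac{7}{2} + \left(2 z^{2} - 2\right) = - \frac{7}{2} + \left(-2 + 2 z^{2}\right) = - \frac{11}{2} + 2 z^{2}$)
$f{\left(l \right)} = \frac{5}{2} + 7 l$ ($f{\left(l \right)} = 7 l - \left(\frac{11}{2} - 2 \cdot 2^{2}\right) = 7 l + \left(- \frac{11}{2} + 2 \cdot 4\right) = 7 l + \left(- \frac{11}{2} + 8\right) = 7 l + \frac{5}{2} = \frac{5}{2} + 7 l$)
$\frac{1}{R{\left(103,157 \right)} - f{\left(224 \right)}} = \frac{1}{103 - \left(\frac{5}{2} + 7 \cdot 224\right)} = \frac{1}{103 - \left(\frac{5}{2} + 1568\right)} = \frac{1}{103 - \frac{3141}{2}} = \frac{1}{- \frac{2935}{2}} = - \frac{2}{2935}$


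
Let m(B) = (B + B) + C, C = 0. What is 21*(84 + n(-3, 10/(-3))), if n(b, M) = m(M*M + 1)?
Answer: 6818/3 ≈ 2272.7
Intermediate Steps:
m(B) = 2*B (m(B) = (B + B) + 0 = 2*B + 0 = 2*B)
n(b, M) = 2 + 2*M² (n(b, M) = 2*(M*M + 1) = 2*(M² + 1) = 2*(1 + M²) = 2 + 2*M²)
21*(84 + n(-3, 10/(-3))) = 21*(84 + (2 + 2*(10/(-3))²)) = 21*(84 + (2 + 2*(10*(-⅓))²)) = 21*(84 + (2 + 2*(-10/3)²)) = 21*(84 + (2 + 2*(100/9))) = 21*(84 + (2 + 200/9)) = 21*(84 + 218/9) = 21*(974/9) = 6818/3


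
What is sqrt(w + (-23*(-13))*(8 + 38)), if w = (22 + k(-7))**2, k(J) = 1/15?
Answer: sqrt(3204211)/15 ≈ 119.34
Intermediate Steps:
k(J) = 1/15
w = 109561/225 (w = (22 + 1/15)**2 = (331/15)**2 = 109561/225 ≈ 486.94)
sqrt(w + (-23*(-13))*(8 + 38)) = sqrt(109561/225 + (-23*(-13))*(8 + 38)) = sqrt(109561/225 + 299*46) = sqrt(109561/225 + 13754) = sqrt(3204211/225) = sqrt(3204211)/15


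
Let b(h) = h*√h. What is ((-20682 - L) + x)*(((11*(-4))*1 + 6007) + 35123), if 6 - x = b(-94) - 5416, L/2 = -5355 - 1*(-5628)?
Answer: -649405316 + 3862084*I*√94 ≈ -6.4941e+8 + 3.7444e+7*I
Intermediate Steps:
b(h) = h^(3/2)
L = 546 (L = 2*(-5355 - 1*(-5628)) = 2*(-5355 + 5628) = 2*273 = 546)
x = 5422 + 94*I*√94 (x = 6 - ((-94)^(3/2) - 5416) = 6 - (-94*I*√94 - 5416) = 6 - (-5416 - 94*I*√94) = 6 + (5416 + 94*I*√94) = 5422 + 94*I*√94 ≈ 5422.0 + 911.36*I)
((-20682 - L) + x)*(((11*(-4))*1 + 6007) + 35123) = ((-20682 - 1*546) + (5422 + 94*I*√94))*(((11*(-4))*1 + 6007) + 35123) = ((-20682 - 546) + (5422 + 94*I*√94))*((-44*1 + 6007) + 35123) = (-21228 + (5422 + 94*I*√94))*((-44 + 6007) + 35123) = (-15806 + 94*I*√94)*(5963 + 35123) = (-15806 + 94*I*√94)*41086 = -649405316 + 3862084*I*√94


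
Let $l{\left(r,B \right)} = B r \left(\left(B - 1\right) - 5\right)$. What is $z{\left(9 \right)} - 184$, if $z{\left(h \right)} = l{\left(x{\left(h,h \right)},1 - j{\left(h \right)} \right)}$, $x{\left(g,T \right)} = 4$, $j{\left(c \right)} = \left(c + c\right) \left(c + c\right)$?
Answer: $424884$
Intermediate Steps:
$j{\left(c \right)} = 4 c^{2}$ ($j{\left(c \right)} = 2 c 2 c = 4 c^{2}$)
$l{\left(r,B \right)} = B r \left(-6 + B\right)$ ($l{\left(r,B \right)} = B r \left(\left(-1 + B\right) - 5\right) = B r \left(-6 + B\right)$)
$z{\left(h \right)} = 4 \left(1 - 4 h^{2}\right) \left(-5 - 4 h^{2}\right)$ ($z{\left(h \right)} = \left(1 - 4 h^{2}\right) 4 \left(-6 - \left(-1 + 4 h^{2}\right)\right) = \left(1 - 4 h^{2}\right) 4 \left(-5 - 4 h^{2}\right) = 4 \left(1 - 4 h^{2}\right) \left(-5 - 4 h^{2}\right)$)
$z{\left(9 \right)} - 184 = \left(-20 + 64 \cdot 9^{2} + 64 \cdot 9^{4}\right) - 184 = \left(-20 + 64 \cdot 81 + 64 \cdot 6561\right) - 184 = \left(-20 + 5184 + 419904\right) - 184 = 425068 - 184 = 424884$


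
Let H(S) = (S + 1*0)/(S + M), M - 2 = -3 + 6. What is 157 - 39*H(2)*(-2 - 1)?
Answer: 1333/7 ≈ 190.43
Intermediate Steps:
M = 5 (M = 2 + (-3 + 6) = 2 + 3 = 5)
H(S) = S/(5 + S) (H(S) = (S + 1*0)/(S + 5) = (S + 0)/(5 + S) = S/(5 + S))
157 - 39*H(2)*(-2 - 1) = 157 - 39*2/(5 + 2)*(-2 - 1) = 157 - 39*2/7*(-3) = 157 - 39*2*(⅐)*(-3) = 157 - 78*(-3)/7 = 157 - 39*(-6/7) = 157 + 234/7 = 1333/7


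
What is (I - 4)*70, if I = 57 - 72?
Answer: -1330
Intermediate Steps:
I = -15
(I - 4)*70 = (-15 - 4)*70 = -19*70 = -1330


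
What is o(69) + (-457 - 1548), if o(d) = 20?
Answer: -1985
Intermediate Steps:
o(69) + (-457 - 1548) = 20 + (-457 - 1548) = 20 - 2005 = -1985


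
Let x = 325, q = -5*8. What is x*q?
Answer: -13000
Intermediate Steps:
q = -40
x*q = 325*(-40) = -13000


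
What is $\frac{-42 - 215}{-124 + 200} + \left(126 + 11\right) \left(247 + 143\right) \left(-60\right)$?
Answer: $- \frac{243641057}{76} \approx -3.2058 \cdot 10^{6}$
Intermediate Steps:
$\frac{-42 - 215}{-124 + 200} + \left(126 + 11\right) \left(247 + 143\right) \left(-60\right) = - \frac{257}{76} + 137 \cdot 390 \left(-60\right) = \left(-257\right) \frac{1}{76} + 53430 \left(-60\right) = - \frac{257}{76} - 3205800 = - \frac{243641057}{76}$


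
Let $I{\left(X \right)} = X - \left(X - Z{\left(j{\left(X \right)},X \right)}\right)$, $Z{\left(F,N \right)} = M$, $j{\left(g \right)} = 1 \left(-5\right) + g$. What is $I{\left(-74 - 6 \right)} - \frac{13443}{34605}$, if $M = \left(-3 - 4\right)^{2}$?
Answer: $\frac{560734}{11535} \approx 48.612$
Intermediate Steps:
$j{\left(g \right)} = -5 + g$
$M = 49$ ($M = \left(-7\right)^{2} = 49$)
$Z{\left(F,N \right)} = 49$
$I{\left(X \right)} = 49$ ($I{\left(X \right)} = X - \left(-49 + X\right) = 49$)
$I{\left(-74 - 6 \right)} - \frac{13443}{34605} = 49 - \frac{13443}{34605} = 49 - \frac{4481}{11535} = \frac{560734}{11535}$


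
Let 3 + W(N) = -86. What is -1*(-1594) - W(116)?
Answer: 1683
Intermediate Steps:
W(N) = -89 (W(N) = -3 - 86 = -89)
-1*(-1594) - W(116) = -1*(-1594) - 1*(-89) = 1594 + 89 = 1683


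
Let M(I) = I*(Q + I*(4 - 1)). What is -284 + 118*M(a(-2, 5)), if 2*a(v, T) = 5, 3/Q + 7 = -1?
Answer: 14543/8 ≈ 1817.9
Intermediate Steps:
Q = -3/8 (Q = 3/(-7 - 1) = 3/(-8) = 3*(-⅛) = -3/8 ≈ -0.37500)
a(v, T) = 5/2 (a(v, T) = (½)*5 = 5/2)
M(I) = I*(-3/8 + 3*I) (M(I) = I*(-3/8 + I*(4 - 1)) = I*(-3/8 + I*3) = I*(-3/8 + 3*I))
-284 + 118*M(a(-2, 5)) = -284 + 118*((3/8)*(5/2)*(-1 + 8*(5/2))) = -284 + 118*((3/8)*(5/2)*(-1 + 20)) = -284 + 118*((3/8)*(5/2)*19) = -284 + 118*(285/16) = -284 + 16815/8 = 14543/8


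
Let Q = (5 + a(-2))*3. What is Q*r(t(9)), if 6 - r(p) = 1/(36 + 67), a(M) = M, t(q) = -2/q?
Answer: 5553/103 ≈ 53.913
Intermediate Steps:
r(p) = 617/103 (r(p) = 6 - 1/(36 + 67) = 6 - 1/103 = 617/103)
Q = 9 (Q = (5 - 2)*3 = 3*3 = 9)
Q*r(t(9)) = 9*(617/103) = 5553/103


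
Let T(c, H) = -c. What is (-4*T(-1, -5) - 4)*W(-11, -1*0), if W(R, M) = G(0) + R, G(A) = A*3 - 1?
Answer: 96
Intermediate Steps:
G(A) = -1 + 3*A (G(A) = 3*A - 1 = -1 + 3*A)
W(R, M) = -1 + R (W(R, M) = (-1 + 3*0) + R = (-1 + 0) + R = -1 + R)
(-4*T(-1, -5) - 4)*W(-11, -1*0) = (-(-4)*(-1) - 4)*(-1 - 11) = (-4*1 - 4)*(-12) = (-4 - 4)*(-12) = -8*(-12) = 96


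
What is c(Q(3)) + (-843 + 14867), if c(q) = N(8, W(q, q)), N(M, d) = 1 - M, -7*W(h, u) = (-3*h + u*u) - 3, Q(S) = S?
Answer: 14017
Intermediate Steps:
W(h, u) = 3/7 - u²/7 + 3*h/7 (W(h, u) = -((-3*h + u*u) - 3)/7 = -((-3*h + u²) - 3)/7 = -((u² - 3*h) - 3)/7 = -(-3 + u² - 3*h)/7 = 3/7 - u²/7 + 3*h/7)
c(q) = -7 (c(q) = 1 - 1*8 = 1 - 8 = -7)
c(Q(3)) + (-843 + 14867) = -7 + (-843 + 14867) = -7 + 14024 = 14017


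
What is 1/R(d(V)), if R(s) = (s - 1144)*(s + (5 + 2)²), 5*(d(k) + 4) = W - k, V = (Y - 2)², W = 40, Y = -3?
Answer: -1/54960 ≈ -1.8195e-5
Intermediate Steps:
V = 25 (V = (-3 - 2)² = (-5)² = 25)
d(k) = 4 - k/5 (d(k) = -4 + (40 - k)/5 = -4 + (8 - k/5) = 4 - k/5)
R(s) = (-1144 + s)*(49 + s) (R(s) = (-1144 + s)*(s + 7²) = (-1144 + s)*(s + 49) = (-1144 + s)*(49 + s))
1/R(d(V)) = 1/(-56056 + (4 - ⅕*25)² - 1095*(4 - ⅕*25)) = 1/(-56056 + (4 - 5)² - 1095*(4 - 5)) = 1/(-56056 + (-1)² - 1095*(-1)) = 1/(-56056 + 1 + 1095) = 1/(-54960) = -1/54960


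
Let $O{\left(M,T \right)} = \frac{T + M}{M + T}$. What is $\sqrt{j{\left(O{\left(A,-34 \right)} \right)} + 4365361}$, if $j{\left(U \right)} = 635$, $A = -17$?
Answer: $2 \sqrt{1091499} \approx 2089.5$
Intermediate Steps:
$O{\left(M,T \right)} = 1$ ($O{\left(M,T \right)} = \frac{M + T}{M + T} = 1$)
$\sqrt{j{\left(O{\left(A,-34 \right)} \right)} + 4365361} = \sqrt{635 + 4365361} = \sqrt{4365996} = 2 \sqrt{1091499}$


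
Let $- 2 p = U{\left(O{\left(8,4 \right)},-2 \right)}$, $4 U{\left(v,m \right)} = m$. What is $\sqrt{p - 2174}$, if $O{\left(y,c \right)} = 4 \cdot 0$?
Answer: $\frac{i \sqrt{8695}}{2} \approx 46.623 i$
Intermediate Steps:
$O{\left(y,c \right)} = 0$
$U{\left(v,m \right)} = \frac{m}{4}$
$p = \frac{1}{4}$ ($p = - \frac{\frac{1}{4} \left(-2\right)}{2} = \left(- \frac{1}{2}\right) \left(- \frac{1}{2}\right) = \frac{1}{4} \approx 0.25$)
$\sqrt{p - 2174} = \sqrt{\frac{1}{4} - 2174} = \sqrt{- \frac{8695}{4}} = \frac{i \sqrt{8695}}{2}$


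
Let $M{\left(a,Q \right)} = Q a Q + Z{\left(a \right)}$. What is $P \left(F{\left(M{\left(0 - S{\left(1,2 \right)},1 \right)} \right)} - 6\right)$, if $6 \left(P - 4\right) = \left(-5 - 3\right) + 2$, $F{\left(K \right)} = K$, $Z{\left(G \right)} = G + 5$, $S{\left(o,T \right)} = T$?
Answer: $-15$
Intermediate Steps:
$Z{\left(G \right)} = 5 + G$
$M{\left(a,Q \right)} = 5 + a + a Q^{2}$ ($M{\left(a,Q \right)} = Q a Q + \left(5 + a\right) = a Q^{2} + \left(5 + a\right) = 5 + a + a Q^{2}$)
$P = 3$ ($P = 4 + \frac{\left(-5 - 3\right) + 2}{6} = 4 + \frac{-8 + 2}{6} = 4 + \frac{1}{6} \left(-6\right) = 4 - 1 = 3$)
$P \left(F{\left(M{\left(0 - S{\left(1,2 \right)},1 \right)} \right)} - 6\right) = 3 \left(\left(5 + \left(0 - 2\right) + \left(0 - 2\right) 1^{2}\right) - 6\right) = 3 \left(\left(5 + \left(0 - 2\right) + \left(0 - 2\right) 1\right) - 6\right) = 3 \left(\left(5 - 2 - 2\right) - 6\right) = 3 \left(1 - 6\right) = 3 \left(-5\right) = -15$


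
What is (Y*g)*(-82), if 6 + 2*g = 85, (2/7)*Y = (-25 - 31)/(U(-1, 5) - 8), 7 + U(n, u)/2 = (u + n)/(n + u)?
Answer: -158711/5 ≈ -31742.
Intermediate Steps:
U(n, u) = -12 (U(n, u) = -14 + 2*((u + n)/(n + u)) = -14 + 2*((n + u)/(n + u)) = -14 + 2*1 = -14 + 2 = -12)
Y = 49/5 (Y = 7*((-25 - 31)/(-12 - 8))/2 = 7*(-56/(-20))/2 = 7*(-56*(-1/20))/2 = (7/2)*(14/5) = 49/5 ≈ 9.8000)
g = 79/2 (g = -3 + (½)*85 = -3 + 85/2 = 79/2 ≈ 39.500)
(Y*g)*(-82) = ((49/5)*(79/2))*(-82) = (3871/10)*(-82) = -158711/5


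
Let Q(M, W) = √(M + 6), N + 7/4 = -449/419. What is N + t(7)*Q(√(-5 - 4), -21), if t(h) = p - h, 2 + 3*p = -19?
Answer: -4729/1676 - 14*√(6 + 3*I) ≈ -38.112 - 8.3309*I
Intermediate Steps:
N = -4729/1676 (N = -7/4 - 449/419 = -4729/1676 ≈ -2.8216)
p = -7 (p = -⅔ + (⅓)*(-19) = -⅔ - 19/3 = -7)
Q(M, W) = √(6 + M)
t(h) = -7 - h
N + t(7)*Q(√(-5 - 4), -21) = -4729/1676 + (-7 - 1*7)*√(6 + √(-5 - 4)) = -4729/1676 + (-7 - 7)*√(6 + √(-9)) = -4729/1676 - 14*√(6 + 3*I)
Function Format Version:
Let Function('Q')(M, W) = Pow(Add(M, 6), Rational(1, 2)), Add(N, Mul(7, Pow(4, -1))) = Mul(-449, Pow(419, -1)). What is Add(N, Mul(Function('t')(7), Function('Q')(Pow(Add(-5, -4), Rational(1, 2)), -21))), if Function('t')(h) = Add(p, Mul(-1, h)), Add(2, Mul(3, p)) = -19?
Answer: Add(Rational(-4729, 1676), Mul(-14, Pow(Add(6, Mul(3, I)), Rational(1, 2)))) ≈ Add(-38.112, Mul(-8.3309, I))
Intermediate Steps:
N = Rational(-4729, 1676) (N = Add(Rational(-7, 4), Mul(-449, Pow(419, -1))) = Add(Rational(-7, 4), Mul(-449, Rational(1, 419))) = Add(Rational(-7, 4), Rational(-449, 419)) = Rational(-4729, 1676) ≈ -2.8216)
p = -7 (p = Add(Rational(-2, 3), Mul(Rational(1, 3), -19)) = Add(Rational(-2, 3), Rational(-19, 3)) = -7)
Function('Q')(M, W) = Pow(Add(6, M), Rational(1, 2))
Function('t')(h) = Add(-7, Mul(-1, h))
Add(N, Mul(Function('t')(7), Function('Q')(Pow(Add(-5, -4), Rational(1, 2)), -21))) = Add(Rational(-4729, 1676), Mul(Add(-7, Mul(-1, 7)), Pow(Add(6, Pow(Add(-5, -4), Rational(1, 2))), Rational(1, 2)))) = Add(Rational(-4729, 1676), Mul(Add(-7, -7), Pow(Add(6, Pow(-9, Rational(1, 2))), Rational(1, 2)))) = Add(Rational(-4729, 1676), Mul(-14, Pow(Add(6, Mul(3, I)), Rational(1, 2))))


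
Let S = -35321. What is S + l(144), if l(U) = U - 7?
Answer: -35184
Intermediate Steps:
l(U) = -7 + U
S + l(144) = -35321 + (-7 + 144) = -35321 + 137 = -35184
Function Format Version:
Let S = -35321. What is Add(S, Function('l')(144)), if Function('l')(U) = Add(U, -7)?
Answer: -35184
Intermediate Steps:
Function('l')(U) = Add(-7, U)
Add(S, Function('l')(144)) = Add(-35321, Add(-7, 144)) = Add(-35321, 137) = -35184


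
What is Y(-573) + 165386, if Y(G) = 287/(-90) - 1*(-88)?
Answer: 14892373/90 ≈ 1.6547e+5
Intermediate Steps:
Y(G) = 7633/90 (Y(G) = 287*(-1/90) + 88 = -287/90 + 88 = 7633/90)
Y(-573) + 165386 = 7633/90 + 165386 = 14892373/90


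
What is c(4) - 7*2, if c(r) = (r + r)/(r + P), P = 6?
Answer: -66/5 ≈ -13.200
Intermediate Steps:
c(r) = 2*r/(6 + r) (c(r) = (r + r)/(r + 6) = (2*r)/(6 + r) = 2*r/(6 + r))
c(4) - 7*2 = 2*4/(6 + 4) - 7*2 = 2*4/10 - 14 = 2*4*(1/10) - 14 = 4/5 - 14 = -66/5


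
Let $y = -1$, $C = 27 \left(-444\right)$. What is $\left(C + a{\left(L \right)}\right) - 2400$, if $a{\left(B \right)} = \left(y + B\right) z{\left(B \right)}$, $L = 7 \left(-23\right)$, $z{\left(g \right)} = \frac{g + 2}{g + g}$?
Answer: $- \frac{2329347}{161} \approx -14468.0$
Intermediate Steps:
$C = -11988$
$z{\left(g \right)} = \frac{2 + g}{2 g}$
$L = -161$
$a{\left(B \right)} = \frac{\left(-1 + B\right) \left(2 + B\right)}{2 B}$ ($a{\left(B \right)} = \left(-1 + B\right) \frac{2 + B}{2 B} = \frac{\left(-1 + B\right) \left(2 + B\right)}{2 B}$)
$\left(C + a{\left(L \right)}\right) - 2400 = \left(-11988 + \frac{\left(-1 - 161\right) \left(2 - 161\right)}{2 \left(-161\right)}\right) - 2400 = \left(-11988 + \frac{1}{2} \left(- \frac{1}{161}\right) \left(-162\right) \left(-159\right)\right) - 2400 = \left(-11988 - \frac{12879}{161}\right) - 2400 = - \frac{1942947}{161} - 2400 = - \frac{2329347}{161}$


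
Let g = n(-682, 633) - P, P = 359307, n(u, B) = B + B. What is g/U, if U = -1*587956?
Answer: 358041/587956 ≈ 0.60896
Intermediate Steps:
U = -587956
n(u, B) = 2*B
g = -358041 (g = 2*633 - 1*359307 = 1266 - 359307 = -358041)
g/U = -358041/(-587956) = -358041*(-1/587956) = 358041/587956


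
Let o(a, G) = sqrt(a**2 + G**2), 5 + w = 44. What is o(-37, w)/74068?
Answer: 17*sqrt(10)/74068 ≈ 0.00072580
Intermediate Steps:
w = 39 (w = -5 + 44 = 39)
o(a, G) = sqrt(G**2 + a**2)
o(-37, w)/74068 = sqrt(39**2 + (-37)**2)/74068 = sqrt(1521 + 1369)*(1/74068) = sqrt(2890)*(1/74068) = (17*sqrt(10))*(1/74068) = 17*sqrt(10)/74068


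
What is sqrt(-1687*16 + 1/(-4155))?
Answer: I*sqrt(465990566955)/4155 ≈ 164.29*I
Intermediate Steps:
sqrt(-1687*16 + 1/(-4155)) = sqrt(-26992 - 1/4155) = sqrt(-112151761/4155) = I*sqrt(465990566955)/4155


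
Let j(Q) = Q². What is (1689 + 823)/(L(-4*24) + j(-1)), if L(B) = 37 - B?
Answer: 1256/67 ≈ 18.746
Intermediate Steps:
(1689 + 823)/(L(-4*24) + j(-1)) = (1689 + 823)/((37 - (-4)*24) + (-1)²) = 2512/((37 - 1*(-96)) + 1) = 2512/((37 + 96) + 1) = 2512/(133 + 1) = 2512/134 = 2512*(1/134) = 1256/67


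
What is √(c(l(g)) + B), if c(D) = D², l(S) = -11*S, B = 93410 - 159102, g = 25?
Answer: √9933 ≈ 99.664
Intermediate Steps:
B = -65692
√(c(l(g)) + B) = √((-11*25)² - 65692) = √((-275)² - 65692) = √(75625 - 65692) = √9933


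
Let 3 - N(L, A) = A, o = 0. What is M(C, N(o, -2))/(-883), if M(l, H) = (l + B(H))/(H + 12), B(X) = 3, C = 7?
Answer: -10/15011 ≈ -0.00066618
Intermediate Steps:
N(L, A) = 3 - A
M(l, H) = (3 + l)/(12 + H) (M(l, H) = (l + 3)/(H + 12) = (3 + l)/(12 + H))
M(C, N(o, -2))/(-883) = ((3 + 7)/(12 + (3 - 1*(-2))))/(-883) = (10/(12 + (3 + 2)))*(-1/883) = (10/(12 + 5))*(-1/883) = (10/17)*(-1/883) = -10/15011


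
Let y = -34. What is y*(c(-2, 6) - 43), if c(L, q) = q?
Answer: 1258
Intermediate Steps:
y*(c(-2, 6) - 43) = -34*(6 - 43) = -34*(-37) = 1258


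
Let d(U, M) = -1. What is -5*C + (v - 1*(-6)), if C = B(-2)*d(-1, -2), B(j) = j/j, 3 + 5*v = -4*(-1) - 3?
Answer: 53/5 ≈ 10.600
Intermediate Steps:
v = -2/5 (v = -3/5 + (-4*(-1) - 3)/5 = -3/5 + (4 - 3)/5 = -3/5 + (1/5)*1 = -3/5 + 1/5 = -2/5 ≈ -0.40000)
B(j) = 1
C = -1 (C = 1*(-1) = -1)
-5*C + (v - 1*(-6)) = -5*(-1) + (-2/5 - 1*(-6)) = 5 + (-2/5 + 6) = 5 + 28/5 = 53/5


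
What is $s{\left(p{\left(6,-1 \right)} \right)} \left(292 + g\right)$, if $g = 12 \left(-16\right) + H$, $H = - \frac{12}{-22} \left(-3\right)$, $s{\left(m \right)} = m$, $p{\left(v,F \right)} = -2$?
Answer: $- \frac{2164}{11} \approx -196.73$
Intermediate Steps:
$H = - \frac{18}{11}$ ($H = \left(-12\right) \left(- \frac{1}{22}\right) \left(-3\right) = \frac{6}{11} \left(-3\right) = - \frac{18}{11} \approx -1.6364$)
$g = - \frac{2130}{11}$ ($g = 12 \left(-16\right) - \frac{18}{11} = -192 - \frac{18}{11} = - \frac{2130}{11} \approx -193.64$)
$s{\left(p{\left(6,-1 \right)} \right)} \left(292 + g\right) = - 2 \left(292 - \frac{2130}{11}\right) = \left(-2\right) \frac{1082}{11} = - \frac{2164}{11}$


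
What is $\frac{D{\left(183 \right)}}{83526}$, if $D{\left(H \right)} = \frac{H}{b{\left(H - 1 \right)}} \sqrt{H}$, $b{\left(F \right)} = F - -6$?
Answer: $\frac{61 \sqrt{183}}{5234296} \approx 0.00015765$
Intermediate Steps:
$b{\left(F \right)} = 6 + F$ ($b{\left(F \right)} = F + 6 = 6 + F$)
$D{\left(H \right)} = \frac{H^{\frac{3}{2}}}{5 + H}$ ($D{\left(H \right)} = \frac{H}{6 + \left(H - 1\right)} \sqrt{H} = \frac{H}{6 + \left(-1 + H\right)} \sqrt{H} = \frac{H}{5 + H} \sqrt{H} = \frac{H^{\frac{3}{2}}}{5 + H}$)
$\frac{D{\left(183 \right)}}{83526} = \frac{183^{\frac{3}{2}} \frac{1}{5 + 183}}{83526} = \frac{183 \sqrt{183}}{188} \cdot \frac{1}{83526} = \frac{61 \sqrt{183}}{5234296}$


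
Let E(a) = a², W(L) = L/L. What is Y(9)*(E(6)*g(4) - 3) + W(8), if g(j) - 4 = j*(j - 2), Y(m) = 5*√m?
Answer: 6436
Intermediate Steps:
W(L) = 1
g(j) = 4 + j*(-2 + j) (g(j) = 4 + j*(j - 2) = 4 + j*(-2 + j))
Y(9)*(E(6)*g(4) - 3) + W(8) = (5*√9)*(6²*(4 + 4² - 2*4) - 3) + 1 = (5*3)*(36*(4 + 16 - 8) - 3) + 1 = 15*(36*12 - 3) + 1 = 15*(432 - 3) + 1 = 15*429 + 1 = 6435 + 1 = 6436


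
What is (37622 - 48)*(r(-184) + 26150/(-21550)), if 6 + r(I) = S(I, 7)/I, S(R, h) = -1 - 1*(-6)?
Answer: -10787702057/39652 ≈ -2.7206e+5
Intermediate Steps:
S(R, h) = 5 (S(R, h) = -1 + 6 = 5)
r(I) = -6 + 5/I
(37622 - 48)*(r(-184) + 26150/(-21550)) = (37622 - 48)*((-6 + 5/(-184)) + 26150/(-21550)) = 37574*((-6 + 5*(-1/184)) + 26150*(-1/21550)) = 37574*((-6 - 5/184) - 523/431) = 37574*(-1109/184 - 523/431) = 37574*(-574211/79304) = -10787702057/39652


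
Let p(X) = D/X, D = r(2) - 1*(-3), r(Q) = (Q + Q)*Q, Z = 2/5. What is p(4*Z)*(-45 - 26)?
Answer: -3905/8 ≈ -488.13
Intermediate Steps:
Z = 2/5 (Z = 2*(1/5) = 2/5 ≈ 0.40000)
r(Q) = 2*Q**2 (r(Q) = (2*Q)*Q = 2*Q**2)
D = 11 (D = 2*2**2 - 1*(-3) = 2*4 + 3 = 8 + 3 = 11)
p(X) = 11/X
p(4*Z)*(-45 - 26) = (11/((4*(2/5))))*(-45 - 26) = (11/(8/5))*(-71) = (11*(5/8))*(-71) = (55/8)*(-71) = -3905/8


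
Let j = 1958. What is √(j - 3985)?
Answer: I*√2027 ≈ 45.022*I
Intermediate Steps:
√(j - 3985) = √(1958 - 3985) = √(-2027) = I*√2027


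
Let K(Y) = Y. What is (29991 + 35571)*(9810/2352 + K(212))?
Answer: 56690391/4 ≈ 1.4173e+7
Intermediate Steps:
(29991 + 35571)*(9810/2352 + K(212)) = (29991 + 35571)*(9810/2352 + 212) = 65562*(9810*(1/2352) + 212) = 65562*(1635/392 + 212) = 65562*(84739/392) = 56690391/4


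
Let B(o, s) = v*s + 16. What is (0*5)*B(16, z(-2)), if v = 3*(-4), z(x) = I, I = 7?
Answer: 0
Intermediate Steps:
z(x) = 7
v = -12
B(o, s) = 16 - 12*s (B(o, s) = -12*s + 16 = 16 - 12*s)
(0*5)*B(16, z(-2)) = (0*5)*(16 - 12*7) = 0*(16 - 84) = 0*(-68) = 0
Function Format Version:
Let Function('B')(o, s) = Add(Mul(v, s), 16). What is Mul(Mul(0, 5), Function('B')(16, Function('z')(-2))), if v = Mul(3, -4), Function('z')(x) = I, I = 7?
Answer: 0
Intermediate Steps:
Function('z')(x) = 7
v = -12
Function('B')(o, s) = Add(16, Mul(-12, s)) (Function('B')(o, s) = Add(Mul(-12, s), 16) = Add(16, Mul(-12, s)))
Mul(Mul(0, 5), Function('B')(16, Function('z')(-2))) = Mul(Mul(0, 5), Add(16, Mul(-12, 7))) = Mul(0, Add(16, -84)) = Mul(0, -68) = 0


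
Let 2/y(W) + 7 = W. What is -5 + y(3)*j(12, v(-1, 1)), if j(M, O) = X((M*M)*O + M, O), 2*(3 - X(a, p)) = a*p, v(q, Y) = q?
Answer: 53/2 ≈ 26.500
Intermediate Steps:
X(a, p) = 3 - a*p/2
y(W) = 2/(-7 + W)
j(M, O) = 3 - O*(M + O*M²)/2 (j(M, O) = 3 - ((M*M)*O + M)*O/2 = 3 - (M²*O + M)*O/2 = 3 - (O*M² + M)*O/2 = 3 - (M + O*M²)*O/2 = 3 - O*(M + O*M²)/2)
-5 + y(3)*j(12, v(-1, 1)) = -5 + (2/(-7 + 3))*(3 - ½*12*(-1)*(1 + 12*(-1))) = -5 + (2/(-4))*(3 - ½*12*(-1)*(1 - 12)) = -5 + (2*(-¼))*(3 - ½*12*(-1)*(-11)) = -5 - (3 - 66)/2 = -5 - ½*(-63) = -5 + 63/2 = 53/2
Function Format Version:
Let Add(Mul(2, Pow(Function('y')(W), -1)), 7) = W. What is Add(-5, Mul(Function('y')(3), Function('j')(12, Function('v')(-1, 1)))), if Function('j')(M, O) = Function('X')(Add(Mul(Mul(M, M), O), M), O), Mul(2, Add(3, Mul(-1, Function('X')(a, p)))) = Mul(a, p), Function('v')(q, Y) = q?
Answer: Rational(53, 2) ≈ 26.500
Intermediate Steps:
Function('X')(a, p) = Add(3, Mul(Rational(-1, 2), a, p)) (Function('X')(a, p) = Add(3, Mul(Rational(-1, 2), Mul(a, p))) = Add(3, Mul(Rational(-1, 2), a, p)))
Function('y')(W) = Mul(2, Pow(Add(-7, W), -1))
Function('j')(M, O) = Add(3, Mul(Rational(-1, 2), O, Add(M, Mul(O, Pow(M, 2))))) (Function('j')(M, O) = Add(3, Mul(Rational(-1, 2), Add(Mul(Mul(M, M), O), M), O)) = Add(3, Mul(Rational(-1, 2), Add(Mul(Pow(M, 2), O), M), O)) = Add(3, Mul(Rational(-1, 2), Add(Mul(O, Pow(M, 2)), M), O)) = Add(3, Mul(Rational(-1, 2), Add(M, Mul(O, Pow(M, 2))), O)) = Add(3, Mul(Rational(-1, 2), O, Add(M, Mul(O, Pow(M, 2))))))
Add(-5, Mul(Function('y')(3), Function('j')(12, Function('v')(-1, 1)))) = Add(-5, Mul(Mul(2, Pow(Add(-7, 3), -1)), Add(3, Mul(Rational(-1, 2), 12, -1, Add(1, Mul(12, -1)))))) = Add(-5, Mul(Mul(2, Pow(-4, -1)), Add(3, Mul(Rational(-1, 2), 12, -1, Add(1, -12))))) = Add(-5, Mul(Mul(2, Rational(-1, 4)), Add(3, Mul(Rational(-1, 2), 12, -1, -11)))) = Add(-5, Mul(Rational(-1, 2), Add(3, -66))) = Add(-5, Mul(Rational(-1, 2), -63)) = Add(-5, Rational(63, 2)) = Rational(53, 2)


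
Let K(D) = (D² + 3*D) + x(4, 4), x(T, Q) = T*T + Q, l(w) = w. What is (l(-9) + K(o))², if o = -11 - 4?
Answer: 36481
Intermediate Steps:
x(T, Q) = Q + T² (x(T, Q) = T² + Q = Q + T²)
o = -15
K(D) = 20 + D² + 3*D (K(D) = (D² + 3*D) + (4 + 4²) = (D² + 3*D) + (4 + 16) = (D² + 3*D) + 20 = 20 + D² + 3*D)
(l(-9) + K(o))² = (-9 + (20 + (-15)² + 3*(-15)))² = (-9 + (20 + 225 - 45))² = (-9 + 200)² = 191² = 36481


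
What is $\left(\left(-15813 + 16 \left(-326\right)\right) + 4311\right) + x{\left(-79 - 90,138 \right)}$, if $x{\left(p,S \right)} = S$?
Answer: $-16580$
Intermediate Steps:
$\left(\left(-15813 + 16 \left(-326\right)\right) + 4311\right) + x{\left(-79 - 90,138 \right)} = \left(\left(-15813 + 16 \left(-326\right)\right) + 4311\right) + 138 = \left(\left(-15813 - 5216\right) + 4311\right) + 138 = \left(-21029 + 4311\right) + 138 = -16718 + 138 = -16580$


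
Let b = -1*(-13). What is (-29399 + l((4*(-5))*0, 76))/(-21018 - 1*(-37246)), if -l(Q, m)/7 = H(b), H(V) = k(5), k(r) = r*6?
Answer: -29609/16228 ≈ -1.8246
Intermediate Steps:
b = 13
k(r) = 6*r
H(V) = 30 (H(V) = 6*5 = 30)
l(Q, m) = -210 (l(Q, m) = -7*30 = -210)
(-29399 + l((4*(-5))*0, 76))/(-21018 - 1*(-37246)) = (-29399 - 210)/(-21018 - 1*(-37246)) = -29609/(-21018 + 37246) = -29609/16228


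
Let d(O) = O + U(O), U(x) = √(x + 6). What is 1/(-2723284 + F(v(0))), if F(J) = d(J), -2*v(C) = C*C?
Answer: -1361642/3708137872325 - √6/7416275744650 ≈ -3.6720e-7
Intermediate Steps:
U(x) = √(6 + x)
v(C) = -C²/2 (v(C) = -C*C/2 = -C²/2)
d(O) = O + √(6 + O)
F(J) = J + √(6 + J)
1/(-2723284 + F(v(0))) = 1/(-2723284 + (-½*0² + √(6 - ½*0²))) = 1/(-2723284 + (-½*0 + √(6 - ½*0))) = 1/(-2723284 + (0 + √(6 + 0))) = 1/(-2723284 + (0 + √6)) = 1/(-2723284 + √6)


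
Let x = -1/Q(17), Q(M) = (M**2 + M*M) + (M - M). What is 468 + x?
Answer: 270503/578 ≈ 468.00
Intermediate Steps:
Q(M) = 2*M**2 (Q(M) = (M**2 + M**2) + 0 = 2*M**2 + 0 = 2*M**2)
x = -1/578 (x = -1/(2*17**2) = -1/(2*289) = -1/578 ≈ -0.0017301)
468 + x = 468 - 1/578 = 270503/578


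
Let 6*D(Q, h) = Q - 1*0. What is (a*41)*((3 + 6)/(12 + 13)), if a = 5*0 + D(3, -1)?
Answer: 369/50 ≈ 7.3800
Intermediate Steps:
D(Q, h) = Q/6 (D(Q, h) = (Q - 1*0)/6 = (Q + 0)/6 = Q/6)
a = ½ (a = 5*0 + (⅙)*3 = 0 + ½ = ½ ≈ 0.50000)
(a*41)*((3 + 6)/(12 + 13)) = ((½)*41)*((3 + 6)/(12 + 13)) = 41*(9/25)/2 = 41*(9*(1/25))/2 = (41/2)*(9/25) = 369/50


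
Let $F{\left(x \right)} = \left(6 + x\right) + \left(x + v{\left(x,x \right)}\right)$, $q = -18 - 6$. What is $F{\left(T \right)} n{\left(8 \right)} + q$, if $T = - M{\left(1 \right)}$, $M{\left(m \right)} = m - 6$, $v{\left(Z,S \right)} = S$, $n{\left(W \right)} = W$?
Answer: $144$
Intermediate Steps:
$q = -24$
$M{\left(m \right)} = -6 + m$ ($M{\left(m \right)} = m - 6 = -6 + m$)
$T = 5$ ($T = - (-6 + 1) = \left(-1\right) \left(-5\right) = 5$)
$F{\left(x \right)} = 6 + 3 x$ ($F{\left(x \right)} = \left(6 + x\right) + \left(x + x\right) = \left(6 + x\right) + 2 x = 6 + 3 x$)
$F{\left(T \right)} n{\left(8 \right)} + q = \left(6 + 3 \cdot 5\right) 8 - 24 = \left(6 + 15\right) 8 - 24 = 21 \cdot 8 - 24 = 168 - 24 = 144$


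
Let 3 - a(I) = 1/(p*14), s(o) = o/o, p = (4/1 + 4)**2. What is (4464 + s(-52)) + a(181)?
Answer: 4003327/896 ≈ 4468.0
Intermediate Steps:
p = 64 (p = (4*1 + 4)**2 = (4 + 4)**2 = 8**2 = 64)
s(o) = 1
a(I) = 2687/896 (a(I) = 3 - 1/(64*14) = 3 - 1/896 = 2687/896)
(4464 + s(-52)) + a(181) = (4464 + 1) + 2687/896 = 4465 + 2687/896 = 4003327/896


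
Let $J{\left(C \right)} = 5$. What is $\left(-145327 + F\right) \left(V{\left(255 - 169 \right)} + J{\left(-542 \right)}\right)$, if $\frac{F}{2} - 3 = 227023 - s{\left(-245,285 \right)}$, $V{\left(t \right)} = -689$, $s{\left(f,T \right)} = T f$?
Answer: $-306688500$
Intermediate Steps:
$F = 593702$ ($F = 6 + 2 \left(227023 - 285 \left(-245\right)\right) = 6 + 2 \left(227023 - -69825\right) = 6 + 2 \left(227023 + 69825\right) = 6 + 2 \cdot 296848 = 6 + 593696 = 593702$)
$\left(-145327 + F\right) \left(V{\left(255 - 169 \right)} + J{\left(-542 \right)}\right) = \left(-145327 + 593702\right) \left(-689 + 5\right) = 448375 \left(-684\right) = -306688500$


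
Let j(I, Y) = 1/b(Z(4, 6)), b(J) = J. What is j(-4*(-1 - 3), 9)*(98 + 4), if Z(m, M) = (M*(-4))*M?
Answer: -17/24 ≈ -0.70833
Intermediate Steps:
Z(m, M) = -4*M² (Z(m, M) = (-4*M)*M = -4*M²)
j(I, Y) = -1/144 (j(I, Y) = 1/(-4*6²) = 1/(-4*36) = 1/(-144) = -1/144)
j(-4*(-1 - 3), 9)*(98 + 4) = -(98 + 4)/144 = -1/144*102 = -17/24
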